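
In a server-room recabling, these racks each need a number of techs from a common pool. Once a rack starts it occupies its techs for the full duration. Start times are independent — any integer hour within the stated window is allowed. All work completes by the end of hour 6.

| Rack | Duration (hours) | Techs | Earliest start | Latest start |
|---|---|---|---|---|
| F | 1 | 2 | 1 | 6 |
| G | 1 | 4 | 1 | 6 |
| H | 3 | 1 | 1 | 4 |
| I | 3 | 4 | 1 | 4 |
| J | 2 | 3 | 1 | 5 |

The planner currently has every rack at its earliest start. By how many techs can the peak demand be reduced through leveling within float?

Early-start peak: h1:14  h2:8  h3:5  h4:0  h5:0  h6:0 ⇒ 14.
Leveled (F@1, G@3, H@2, I@4, J@1): h1:5  h2:4  h3:5  h4:5  h5:4  h6:4 ⇒ 5.
Reduction 14 − 5 = 9.

9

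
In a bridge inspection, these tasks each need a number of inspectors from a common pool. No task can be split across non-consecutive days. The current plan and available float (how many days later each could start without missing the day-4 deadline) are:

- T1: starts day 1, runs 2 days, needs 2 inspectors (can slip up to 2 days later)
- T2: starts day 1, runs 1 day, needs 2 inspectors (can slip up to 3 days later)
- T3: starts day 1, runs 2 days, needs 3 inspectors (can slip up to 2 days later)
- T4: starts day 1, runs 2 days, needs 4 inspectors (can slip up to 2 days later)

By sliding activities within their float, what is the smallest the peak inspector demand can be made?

Early-start (T1@1, T2@1, T3@1, T4@1) gives peak 11: d1:11  d2:9  d3:0  d4:0.
Shift T2→3, T4→3.
Schedule T1@1, T2@3, T3@1, T4@3: d1:5  d2:5  d3:6  d4:4 — peak 6.

6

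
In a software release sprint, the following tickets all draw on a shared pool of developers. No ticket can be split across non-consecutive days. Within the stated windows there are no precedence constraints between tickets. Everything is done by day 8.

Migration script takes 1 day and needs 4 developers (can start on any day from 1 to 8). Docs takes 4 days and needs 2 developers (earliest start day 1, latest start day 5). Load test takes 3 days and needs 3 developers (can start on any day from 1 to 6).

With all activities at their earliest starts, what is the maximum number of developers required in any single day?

9

Early-start schedule: Migration script@1, Docs@1, Load test@1.
Load per day: day 1: 9, day 2: 5, day 3: 5, day 4: 2, day 5: 0, day 6: 0, day 7: 0, day 8: 0.
Peak is 9.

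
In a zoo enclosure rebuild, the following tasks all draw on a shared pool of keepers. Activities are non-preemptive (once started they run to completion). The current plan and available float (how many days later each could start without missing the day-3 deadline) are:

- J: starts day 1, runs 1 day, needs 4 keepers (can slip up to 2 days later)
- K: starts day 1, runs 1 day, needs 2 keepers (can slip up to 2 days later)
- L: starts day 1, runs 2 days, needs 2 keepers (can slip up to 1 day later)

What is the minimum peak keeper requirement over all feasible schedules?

Early-start (J@1, K@1, L@1) gives peak 8: d1:8  d2:2  d3:0.
Shift K→2, L→2.
Schedule J@1, K@2, L@2: d1:4  d2:4  d3:2 — peak 4.
Total keeper-days = 10 over 3 days ⇒ peak ≥ ⌈10/3⌉ = 4, so 4 is optimal.

4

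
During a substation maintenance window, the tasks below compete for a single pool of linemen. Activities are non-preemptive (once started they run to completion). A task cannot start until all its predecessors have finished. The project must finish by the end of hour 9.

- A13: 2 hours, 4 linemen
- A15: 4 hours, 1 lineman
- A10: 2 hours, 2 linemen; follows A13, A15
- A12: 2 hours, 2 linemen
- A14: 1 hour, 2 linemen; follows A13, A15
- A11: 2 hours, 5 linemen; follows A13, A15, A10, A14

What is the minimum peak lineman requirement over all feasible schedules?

Early-start (A13@1, A15@1, A10@5, A12@1, A14@5, A11@7) gives peak 7: h1:7  h2:7  h3:1  h4:1  h5:4  h6:2  h7:5  h8:5  h9:0.
Shift A12→3.
Schedule A13@1, A15@1, A10@5, A12@3, A14@5, A11@7: h1:5  h2:5  h3:3  h4:3  h5:4  h6:2  h7:5  h8:5  h9:0 — peak 5.

5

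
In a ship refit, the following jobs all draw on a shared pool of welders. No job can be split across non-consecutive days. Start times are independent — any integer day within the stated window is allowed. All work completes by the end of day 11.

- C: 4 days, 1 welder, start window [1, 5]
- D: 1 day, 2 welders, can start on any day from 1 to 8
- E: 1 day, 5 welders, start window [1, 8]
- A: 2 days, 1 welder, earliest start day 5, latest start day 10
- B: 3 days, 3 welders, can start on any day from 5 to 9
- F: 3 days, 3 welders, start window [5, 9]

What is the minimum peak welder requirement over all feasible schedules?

Early-start (C@1, D@1, E@1, A@5, B@5, F@5) gives peak 8: d1:8  d2:1  d3:1  d4:1  d5:7  d6:7  d7:6  d8:0  d9:0  d10:0  d11:0.
Shift E→5, A→6, B→6, F→9.
Schedule C@1, D@1, E@5, A@6, B@6, F@9: d1:3  d2:1  d3:1  d4:1  d5:5  d6:4  d7:4  d8:3  d9:3  d10:3  d11:3 — peak 5.

5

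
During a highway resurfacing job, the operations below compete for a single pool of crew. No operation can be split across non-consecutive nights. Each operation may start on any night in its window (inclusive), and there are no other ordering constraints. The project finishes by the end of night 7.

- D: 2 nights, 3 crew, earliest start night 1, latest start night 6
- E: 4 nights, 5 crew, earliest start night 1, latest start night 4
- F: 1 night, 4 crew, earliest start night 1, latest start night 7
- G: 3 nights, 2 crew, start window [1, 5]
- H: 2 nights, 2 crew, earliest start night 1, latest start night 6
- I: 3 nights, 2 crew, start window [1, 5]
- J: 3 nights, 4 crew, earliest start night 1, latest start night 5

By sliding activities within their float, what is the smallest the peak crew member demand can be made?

9

Early-start (D@1, E@1, F@1, G@1, H@1, I@1, J@1) gives peak 22: n1:22  n2:18  n3:13  n4:5  n5:0  n6:0  n7:0.
Shift E→3, G→2, I→2, J→5.
Schedule D@1, E@3, F@1, G@2, H@1, I@2, J@5: n1:9  n2:9  n3:9  n4:9  n5:9  n6:9  n7:4 — peak 9.
Total crew member-nights = 58 over 7 nights ⇒ peak ≥ ⌈58/7⌉ = 9, so 9 is optimal.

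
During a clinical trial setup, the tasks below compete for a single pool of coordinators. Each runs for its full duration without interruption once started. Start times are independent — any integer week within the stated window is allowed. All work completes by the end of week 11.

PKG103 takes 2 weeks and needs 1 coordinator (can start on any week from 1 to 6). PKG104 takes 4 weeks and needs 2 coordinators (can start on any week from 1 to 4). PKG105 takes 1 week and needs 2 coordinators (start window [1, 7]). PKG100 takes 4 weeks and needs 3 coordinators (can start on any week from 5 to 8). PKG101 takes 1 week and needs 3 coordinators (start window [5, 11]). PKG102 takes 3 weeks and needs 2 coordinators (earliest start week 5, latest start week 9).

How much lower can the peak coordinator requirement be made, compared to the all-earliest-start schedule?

3

Early-start peak: w1:5  w2:3  w3:2  w4:2  w5:8  w6:5  w7:5  w8:3  w9:0  w10:0  w11:0 ⇒ 8.
Leveled (PKG103@1, PKG104@1, PKG105@1, PKG100@5, PKG101@9, PKG102@5): w1:5  w2:3  w3:2  w4:2  w5:5  w6:5  w7:5  w8:3  w9:3  w10:0  w11:0 ⇒ 5.
Reduction 8 − 5 = 3.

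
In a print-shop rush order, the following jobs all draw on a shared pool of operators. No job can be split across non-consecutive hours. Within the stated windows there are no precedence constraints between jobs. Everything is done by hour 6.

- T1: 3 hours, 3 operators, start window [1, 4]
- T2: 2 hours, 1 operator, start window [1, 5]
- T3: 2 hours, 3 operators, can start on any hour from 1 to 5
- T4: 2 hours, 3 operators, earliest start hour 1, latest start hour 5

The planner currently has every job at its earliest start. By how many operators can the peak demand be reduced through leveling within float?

4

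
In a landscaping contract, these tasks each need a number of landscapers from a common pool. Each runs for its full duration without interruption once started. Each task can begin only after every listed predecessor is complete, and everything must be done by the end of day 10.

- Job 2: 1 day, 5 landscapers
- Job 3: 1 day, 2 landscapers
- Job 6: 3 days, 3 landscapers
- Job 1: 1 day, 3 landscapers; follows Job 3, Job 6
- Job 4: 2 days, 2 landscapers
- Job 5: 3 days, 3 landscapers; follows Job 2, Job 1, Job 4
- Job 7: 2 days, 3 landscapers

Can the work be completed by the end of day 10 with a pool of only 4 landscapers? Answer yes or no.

The minimum achievable peak is 5; 4 < 5, so no feasible schedule stays within the cap.

no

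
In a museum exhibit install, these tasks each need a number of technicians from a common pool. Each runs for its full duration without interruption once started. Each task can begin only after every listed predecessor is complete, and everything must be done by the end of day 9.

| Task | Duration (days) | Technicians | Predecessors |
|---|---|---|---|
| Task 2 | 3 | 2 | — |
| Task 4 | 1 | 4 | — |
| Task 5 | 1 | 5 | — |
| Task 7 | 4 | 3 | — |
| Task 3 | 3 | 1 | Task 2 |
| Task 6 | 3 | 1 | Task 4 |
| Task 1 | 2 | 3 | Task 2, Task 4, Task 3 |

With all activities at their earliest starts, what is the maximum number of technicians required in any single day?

14

Early-start schedule: Task 2@1, Task 4@1, Task 5@1, Task 7@1, Task 3@4, Task 6@2, Task 1@7.
Load per day: day 1: 14, day 2: 6, day 3: 6, day 4: 5, day 5: 1, day 6: 1, day 7: 3, day 8: 3, day 9: 0.
Peak is 14.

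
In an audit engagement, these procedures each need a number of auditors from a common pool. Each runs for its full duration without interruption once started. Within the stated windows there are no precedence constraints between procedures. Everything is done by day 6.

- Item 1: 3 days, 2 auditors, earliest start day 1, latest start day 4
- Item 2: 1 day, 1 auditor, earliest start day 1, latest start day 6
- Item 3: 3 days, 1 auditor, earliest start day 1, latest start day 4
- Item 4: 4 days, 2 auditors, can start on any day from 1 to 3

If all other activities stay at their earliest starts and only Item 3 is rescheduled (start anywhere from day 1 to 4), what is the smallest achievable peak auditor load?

5

Item 3@1: d1:6  d2:5  d3:5  d4:2  d5:0  d6:0 → peak 6
Item 3@2: d1:5  d2:5  d3:5  d4:3  d5:0  d6:0 → peak 5
Item 3@3: d1:5  d2:4  d3:5  d4:3  d5:1  d6:0 → peak 5
Item 3@4: d1:5  d2:4  d3:4  d4:3  d5:1  d6:1 → peak 5
Best is Item 3@2, peak 5.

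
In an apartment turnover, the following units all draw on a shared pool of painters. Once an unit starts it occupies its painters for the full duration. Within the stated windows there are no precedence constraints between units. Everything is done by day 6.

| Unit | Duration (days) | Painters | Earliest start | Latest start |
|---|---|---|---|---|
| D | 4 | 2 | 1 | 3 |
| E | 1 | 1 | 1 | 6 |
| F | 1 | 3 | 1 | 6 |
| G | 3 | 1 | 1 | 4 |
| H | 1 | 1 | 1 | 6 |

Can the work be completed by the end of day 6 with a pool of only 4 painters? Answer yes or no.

yes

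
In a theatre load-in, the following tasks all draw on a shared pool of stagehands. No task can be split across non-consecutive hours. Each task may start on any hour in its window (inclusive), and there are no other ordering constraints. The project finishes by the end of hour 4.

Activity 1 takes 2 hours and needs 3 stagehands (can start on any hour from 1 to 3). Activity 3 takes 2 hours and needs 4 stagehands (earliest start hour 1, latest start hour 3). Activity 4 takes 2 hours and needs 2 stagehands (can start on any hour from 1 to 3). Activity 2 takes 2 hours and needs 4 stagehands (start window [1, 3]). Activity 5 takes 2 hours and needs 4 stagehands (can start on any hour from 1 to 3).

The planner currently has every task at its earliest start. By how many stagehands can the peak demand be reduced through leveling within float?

Early-start peak: h1:17  h2:17  h3:0  h4:0 ⇒ 17.
Leveled (Activity 1@1, Activity 3@1, Activity 4@1, Activity 2@3, Activity 5@3): h1:9  h2:9  h3:8  h4:8 ⇒ 9.
Reduction 17 − 9 = 8.

8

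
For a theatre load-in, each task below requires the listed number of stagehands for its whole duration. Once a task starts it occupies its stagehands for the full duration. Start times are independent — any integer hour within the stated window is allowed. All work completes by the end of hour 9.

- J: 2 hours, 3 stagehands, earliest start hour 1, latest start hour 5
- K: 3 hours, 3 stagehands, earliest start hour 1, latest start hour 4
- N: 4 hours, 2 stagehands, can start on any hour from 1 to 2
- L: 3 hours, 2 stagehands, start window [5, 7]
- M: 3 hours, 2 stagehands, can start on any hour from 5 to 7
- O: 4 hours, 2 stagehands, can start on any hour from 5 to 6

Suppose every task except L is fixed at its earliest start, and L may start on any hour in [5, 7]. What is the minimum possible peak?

8

L@5: h1:8  h2:8  h3:5  h4:2  h5:6  h6:6  h7:6  h8:2  h9:0 → peak 8
L@6: h1:8  h2:8  h3:5  h4:2  h5:4  h6:6  h7:6  h8:4  h9:0 → peak 8
L@7: h1:8  h2:8  h3:5  h4:2  h5:4  h6:4  h7:6  h8:4  h9:2 → peak 8
Best is L@5, peak 8.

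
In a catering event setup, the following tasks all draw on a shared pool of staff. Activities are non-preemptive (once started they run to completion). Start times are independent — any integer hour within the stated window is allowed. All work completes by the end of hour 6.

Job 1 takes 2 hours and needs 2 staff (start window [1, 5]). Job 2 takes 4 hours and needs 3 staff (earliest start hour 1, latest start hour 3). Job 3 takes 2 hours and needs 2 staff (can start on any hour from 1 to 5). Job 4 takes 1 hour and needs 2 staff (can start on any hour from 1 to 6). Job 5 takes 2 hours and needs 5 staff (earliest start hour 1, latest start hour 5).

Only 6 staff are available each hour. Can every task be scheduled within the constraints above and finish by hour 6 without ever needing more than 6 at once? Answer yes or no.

no

The minimum achievable peak is 7; 6 < 7, so no feasible schedule stays within the cap.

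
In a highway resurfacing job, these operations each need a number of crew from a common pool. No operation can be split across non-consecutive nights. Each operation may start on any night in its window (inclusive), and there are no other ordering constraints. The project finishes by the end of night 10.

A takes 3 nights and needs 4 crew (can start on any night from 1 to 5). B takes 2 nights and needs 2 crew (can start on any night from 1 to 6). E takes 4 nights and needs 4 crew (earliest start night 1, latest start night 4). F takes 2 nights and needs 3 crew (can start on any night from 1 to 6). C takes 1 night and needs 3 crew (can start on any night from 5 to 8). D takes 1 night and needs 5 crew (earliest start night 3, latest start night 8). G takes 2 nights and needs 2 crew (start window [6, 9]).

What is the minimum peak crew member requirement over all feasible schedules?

7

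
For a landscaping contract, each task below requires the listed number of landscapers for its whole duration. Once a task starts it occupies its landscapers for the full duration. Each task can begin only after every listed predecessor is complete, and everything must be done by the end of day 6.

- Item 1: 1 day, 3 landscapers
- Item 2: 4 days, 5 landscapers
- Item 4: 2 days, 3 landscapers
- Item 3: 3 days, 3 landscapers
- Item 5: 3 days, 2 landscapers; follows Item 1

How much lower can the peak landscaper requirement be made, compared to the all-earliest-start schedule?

5

Early-start peak: d1:14  d2:13  d3:10  d4:7  d5:0  d6:0 ⇒ 14.
Leveled (Item 1@1, Item 2@3, Item 4@1, Item 3@1, Item 5@4): d1:9  d2:6  d3:8  d4:7  d5:7  d6:7 ⇒ 9.
Reduction 14 − 9 = 5.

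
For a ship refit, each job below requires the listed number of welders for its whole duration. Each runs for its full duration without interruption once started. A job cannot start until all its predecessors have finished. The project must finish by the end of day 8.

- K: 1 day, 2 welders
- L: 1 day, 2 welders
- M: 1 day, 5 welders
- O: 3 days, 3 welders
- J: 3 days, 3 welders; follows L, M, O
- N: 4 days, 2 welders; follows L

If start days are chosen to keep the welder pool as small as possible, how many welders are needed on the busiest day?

5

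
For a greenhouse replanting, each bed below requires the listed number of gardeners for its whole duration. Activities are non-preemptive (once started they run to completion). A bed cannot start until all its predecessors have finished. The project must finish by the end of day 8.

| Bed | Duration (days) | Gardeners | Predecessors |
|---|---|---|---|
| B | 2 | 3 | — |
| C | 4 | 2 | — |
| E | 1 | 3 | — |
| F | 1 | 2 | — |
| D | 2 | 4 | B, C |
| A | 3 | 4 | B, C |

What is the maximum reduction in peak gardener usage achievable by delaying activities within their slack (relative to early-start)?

2

Early-start peak: d1:10  d2:5  d3:2  d4:2  d5:8  d6:8  d7:4  d8:0 ⇒ 10.
Leveled (B@1, C@1, E@1, F@2, D@5, A@5): d1:8  d2:7  d3:2  d4:2  d5:8  d6:8  d7:4  d8:0 ⇒ 8.
Reduction 10 − 8 = 2.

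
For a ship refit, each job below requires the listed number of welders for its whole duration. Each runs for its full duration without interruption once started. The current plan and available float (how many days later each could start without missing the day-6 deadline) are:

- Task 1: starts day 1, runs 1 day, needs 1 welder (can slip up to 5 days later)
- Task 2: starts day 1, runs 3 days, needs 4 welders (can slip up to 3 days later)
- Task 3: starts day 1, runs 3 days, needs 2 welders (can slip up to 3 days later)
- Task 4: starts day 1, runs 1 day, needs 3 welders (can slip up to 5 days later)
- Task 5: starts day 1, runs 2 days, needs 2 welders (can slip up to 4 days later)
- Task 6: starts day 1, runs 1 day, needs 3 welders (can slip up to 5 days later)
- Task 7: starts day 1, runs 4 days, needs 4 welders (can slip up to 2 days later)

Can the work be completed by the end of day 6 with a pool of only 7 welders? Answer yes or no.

Total welder-days = 45; over 6 days the average is 45/6 > 7, so some day must exceed 7.

no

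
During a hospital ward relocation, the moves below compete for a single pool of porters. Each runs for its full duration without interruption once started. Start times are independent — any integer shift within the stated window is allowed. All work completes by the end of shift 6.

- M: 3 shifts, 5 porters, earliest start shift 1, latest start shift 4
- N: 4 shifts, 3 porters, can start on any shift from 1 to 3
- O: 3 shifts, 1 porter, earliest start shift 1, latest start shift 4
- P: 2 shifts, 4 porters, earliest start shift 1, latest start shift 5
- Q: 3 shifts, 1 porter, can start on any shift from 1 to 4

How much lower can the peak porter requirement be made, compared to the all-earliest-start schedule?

6

Early-start peak: s1:14  s2:14  s3:10  s4:3  s5:0  s6:0 ⇒ 14.
Leveled (M@1, N@1, O@4, P@5, Q@4): s1:8  s2:8  s3:8  s4:5  s5:6  s6:6 ⇒ 8.
Reduction 14 − 8 = 6.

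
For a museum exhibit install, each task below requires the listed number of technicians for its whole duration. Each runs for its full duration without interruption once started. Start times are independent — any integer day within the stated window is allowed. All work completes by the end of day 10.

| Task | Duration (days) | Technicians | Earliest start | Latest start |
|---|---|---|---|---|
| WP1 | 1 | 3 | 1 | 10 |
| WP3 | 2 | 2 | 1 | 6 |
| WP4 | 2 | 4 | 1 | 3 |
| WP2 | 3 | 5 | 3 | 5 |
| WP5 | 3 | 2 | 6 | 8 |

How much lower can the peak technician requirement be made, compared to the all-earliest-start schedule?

Early-start peak: d1:9  d2:6  d3:5  d4:5  d5:5  d6:2  d7:2  d8:2  d9:0  d10:0 ⇒ 9.
Leveled (WP1@1, WP3@1, WP4@3, WP2@5, WP5@8): d1:5  d2:2  d3:4  d4:4  d5:5  d6:5  d7:5  d8:2  d9:2  d10:2 ⇒ 5.
Reduction 9 − 5 = 4.

4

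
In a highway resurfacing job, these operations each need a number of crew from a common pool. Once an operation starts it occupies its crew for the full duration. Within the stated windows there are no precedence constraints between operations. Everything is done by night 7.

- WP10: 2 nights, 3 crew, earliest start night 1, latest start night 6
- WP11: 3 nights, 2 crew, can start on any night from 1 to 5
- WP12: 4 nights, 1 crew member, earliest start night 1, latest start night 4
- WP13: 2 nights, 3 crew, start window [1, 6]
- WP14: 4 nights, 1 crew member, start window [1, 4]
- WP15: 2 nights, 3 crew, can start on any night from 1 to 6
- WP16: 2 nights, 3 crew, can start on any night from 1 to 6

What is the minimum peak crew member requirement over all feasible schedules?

Early-start (WP10@1, WP11@1, WP12@1, WP13@1, WP14@1, WP15@1, WP16@1) gives peak 16: n1:16  n2:16  n3:4  n4:2  n5:0  n6:0  n7:0.
Shift WP13→3, WP15→5, WP16→5.
Schedule WP10@1, WP11@1, WP12@1, WP13@3, WP14@1, WP15@5, WP16@5: n1:7  n2:7  n3:7  n4:5  n5:6  n6:6  n7:0 — peak 7.

7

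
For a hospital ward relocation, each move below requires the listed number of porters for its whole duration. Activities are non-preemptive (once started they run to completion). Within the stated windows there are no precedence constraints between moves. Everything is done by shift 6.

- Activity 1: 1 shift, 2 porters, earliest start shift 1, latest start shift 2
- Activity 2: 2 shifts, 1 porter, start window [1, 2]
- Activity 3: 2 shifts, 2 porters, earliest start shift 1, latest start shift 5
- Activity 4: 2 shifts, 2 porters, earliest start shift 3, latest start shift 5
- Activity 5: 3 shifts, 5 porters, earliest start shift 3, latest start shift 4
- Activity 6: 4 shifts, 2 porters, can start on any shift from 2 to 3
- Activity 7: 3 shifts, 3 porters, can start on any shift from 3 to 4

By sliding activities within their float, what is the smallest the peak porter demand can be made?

Schedule Activity 1@1, Activity 2@1, Activity 3@1, Activity 4@3, Activity 5@3, Activity 6@2, Activity 7@3: s1:5  s2:5  s3:12  s4:12  s5:10  s6:0 — peak 12.

12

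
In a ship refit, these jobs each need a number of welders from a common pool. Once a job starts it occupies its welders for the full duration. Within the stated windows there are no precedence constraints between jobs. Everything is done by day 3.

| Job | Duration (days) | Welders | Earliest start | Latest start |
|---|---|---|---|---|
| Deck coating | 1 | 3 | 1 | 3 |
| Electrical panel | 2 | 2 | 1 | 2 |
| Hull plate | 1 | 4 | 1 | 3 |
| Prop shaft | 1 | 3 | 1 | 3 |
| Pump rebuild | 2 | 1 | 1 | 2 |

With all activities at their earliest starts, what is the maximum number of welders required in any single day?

13

Early-start schedule: Deck coating@1, Electrical panel@1, Hull plate@1, Prop shaft@1, Pump rebuild@1.
Load per day: day 1: 13, day 2: 3, day 3: 0.
Peak is 13.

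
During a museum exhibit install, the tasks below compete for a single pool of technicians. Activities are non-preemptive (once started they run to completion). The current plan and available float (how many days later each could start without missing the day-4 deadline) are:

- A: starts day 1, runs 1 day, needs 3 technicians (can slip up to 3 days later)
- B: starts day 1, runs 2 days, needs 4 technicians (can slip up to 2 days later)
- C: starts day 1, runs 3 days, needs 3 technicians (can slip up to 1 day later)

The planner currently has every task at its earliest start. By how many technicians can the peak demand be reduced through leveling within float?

Early-start peak: d1:10  d2:7  d3:3  d4:0 ⇒ 10.
Leveled (A@1, B@1, C@2): d1:7  d2:7  d3:3  d4:3 ⇒ 7.
Reduction 10 − 7 = 3.

3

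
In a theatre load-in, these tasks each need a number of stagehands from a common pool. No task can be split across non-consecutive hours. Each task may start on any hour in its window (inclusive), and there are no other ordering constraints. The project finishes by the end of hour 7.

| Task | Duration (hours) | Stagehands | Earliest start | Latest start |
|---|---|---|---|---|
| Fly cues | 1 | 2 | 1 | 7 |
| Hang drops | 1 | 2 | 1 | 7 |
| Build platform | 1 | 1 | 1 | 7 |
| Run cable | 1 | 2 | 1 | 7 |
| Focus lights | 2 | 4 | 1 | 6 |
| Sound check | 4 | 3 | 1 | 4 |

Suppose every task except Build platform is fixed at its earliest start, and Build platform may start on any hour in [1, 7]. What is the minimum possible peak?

Build platform@1: h1:14  h2:7  h3:3  h4:3  h5:0  h6:0  h7:0 → peak 14
Build platform@2: h1:13  h2:8  h3:3  h4:3  h5:0  h6:0  h7:0 → peak 13
Build platform@3: h1:13  h2:7  h3:4  h4:3  h5:0  h6:0  h7:0 → peak 13
Build platform@4: h1:13  h2:7  h3:3  h4:4  h5:0  h6:0  h7:0 → peak 13
Build platform@5: h1:13  h2:7  h3:3  h4:3  h5:1  h6:0  h7:0 → peak 13
Build platform@6: h1:13  h2:7  h3:3  h4:3  h5:0  h6:1  h7:0 → peak 13
Build platform@7: h1:13  h2:7  h3:3  h4:3  h5:0  h6:0  h7:1 → peak 13
Best is Build platform@2, peak 13.

13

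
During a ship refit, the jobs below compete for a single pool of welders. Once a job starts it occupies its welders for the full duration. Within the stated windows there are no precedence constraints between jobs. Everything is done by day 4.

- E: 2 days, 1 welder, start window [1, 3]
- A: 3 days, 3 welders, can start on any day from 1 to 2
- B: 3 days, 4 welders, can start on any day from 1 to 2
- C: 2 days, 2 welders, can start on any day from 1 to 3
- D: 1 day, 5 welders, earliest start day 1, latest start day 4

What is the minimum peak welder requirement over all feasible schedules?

Early-start (E@1, A@1, B@1, C@1, D@1) gives peak 15: d1:15  d2:10  d3:7  d4:0.
Shift C→3, D→4.
Schedule E@1, A@1, B@1, C@3, D@4: d1:8  d2:8  d3:9  d4:7 — peak 9.

9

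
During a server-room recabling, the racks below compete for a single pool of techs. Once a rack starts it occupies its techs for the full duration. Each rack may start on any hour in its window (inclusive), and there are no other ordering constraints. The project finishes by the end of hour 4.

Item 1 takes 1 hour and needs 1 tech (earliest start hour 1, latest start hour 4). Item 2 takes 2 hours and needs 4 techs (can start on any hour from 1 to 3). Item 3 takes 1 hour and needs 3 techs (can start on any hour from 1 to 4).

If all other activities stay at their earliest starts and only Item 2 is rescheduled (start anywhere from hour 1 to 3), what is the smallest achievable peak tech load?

4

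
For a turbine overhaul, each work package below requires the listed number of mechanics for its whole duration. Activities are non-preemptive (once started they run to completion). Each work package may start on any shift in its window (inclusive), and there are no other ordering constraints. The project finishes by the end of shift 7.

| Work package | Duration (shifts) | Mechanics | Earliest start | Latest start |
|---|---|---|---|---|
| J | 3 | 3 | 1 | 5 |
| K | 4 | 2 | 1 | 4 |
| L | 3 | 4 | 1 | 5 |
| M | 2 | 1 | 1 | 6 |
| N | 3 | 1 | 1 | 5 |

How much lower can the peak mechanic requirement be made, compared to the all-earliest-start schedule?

5

Early-start peak: s1:11  s2:11  s3:10  s4:2  s5:0  s6:0  s7:0 ⇒ 11.
Leveled (J@1, K@1, L@4, M@1, N@5): s1:6  s2:6  s3:5  s4:6  s5:5  s6:5  s7:1 ⇒ 6.
Reduction 11 − 6 = 5.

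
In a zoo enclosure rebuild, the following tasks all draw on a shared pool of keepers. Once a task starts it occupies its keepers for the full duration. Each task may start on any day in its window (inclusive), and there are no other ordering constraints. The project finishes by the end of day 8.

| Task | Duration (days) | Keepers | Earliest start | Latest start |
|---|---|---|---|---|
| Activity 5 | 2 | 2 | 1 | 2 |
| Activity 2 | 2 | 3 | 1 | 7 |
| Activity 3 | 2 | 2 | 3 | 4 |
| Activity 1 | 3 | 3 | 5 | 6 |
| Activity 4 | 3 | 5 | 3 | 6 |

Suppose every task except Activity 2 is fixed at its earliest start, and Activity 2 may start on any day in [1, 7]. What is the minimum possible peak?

8

Activity 2@1: d1:5  d2:5  d3:7  d4:7  d5:8  d6:3  d7:3  d8:0 → peak 8
Activity 2@2: d1:2  d2:5  d3:10  d4:7  d5:8  d6:3  d7:3  d8:0 → peak 10
Activity 2@3: d1:2  d2:2  d3:10  d4:10  d5:8  d6:3  d7:3  d8:0 → peak 10
Activity 2@4: d1:2  d2:2  d3:7  d4:10  d5:11  d6:3  d7:3  d8:0 → peak 11
Activity 2@5: d1:2  d2:2  d3:7  d4:7  d5:11  d6:6  d7:3  d8:0 → peak 11
Activity 2@6: d1:2  d2:2  d3:7  d4:7  d5:8  d6:6  d7:6  d8:0 → peak 8
Activity 2@7: d1:2  d2:2  d3:7  d4:7  d5:8  d6:3  d7:6  d8:3 → peak 8
Best is Activity 2@1, peak 8.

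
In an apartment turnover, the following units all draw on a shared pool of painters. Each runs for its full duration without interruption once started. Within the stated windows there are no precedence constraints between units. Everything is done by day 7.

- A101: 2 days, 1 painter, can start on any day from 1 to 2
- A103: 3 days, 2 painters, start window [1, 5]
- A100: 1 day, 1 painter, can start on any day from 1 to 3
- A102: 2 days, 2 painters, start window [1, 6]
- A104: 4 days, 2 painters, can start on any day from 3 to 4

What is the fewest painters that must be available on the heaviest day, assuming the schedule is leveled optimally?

4

Early-start (A101@1, A103@1, A100@1, A102@1, A104@3) gives peak 6: d1:6  d2:5  d3:4  d4:2  d5:2  d6:2  d7:0.
Shift A102→3, A104→4.
Schedule A101@1, A103@1, A100@1, A102@3, A104@4: d1:4  d2:3  d3:4  d4:4  d5:2  d6:2  d7:2 — peak 4.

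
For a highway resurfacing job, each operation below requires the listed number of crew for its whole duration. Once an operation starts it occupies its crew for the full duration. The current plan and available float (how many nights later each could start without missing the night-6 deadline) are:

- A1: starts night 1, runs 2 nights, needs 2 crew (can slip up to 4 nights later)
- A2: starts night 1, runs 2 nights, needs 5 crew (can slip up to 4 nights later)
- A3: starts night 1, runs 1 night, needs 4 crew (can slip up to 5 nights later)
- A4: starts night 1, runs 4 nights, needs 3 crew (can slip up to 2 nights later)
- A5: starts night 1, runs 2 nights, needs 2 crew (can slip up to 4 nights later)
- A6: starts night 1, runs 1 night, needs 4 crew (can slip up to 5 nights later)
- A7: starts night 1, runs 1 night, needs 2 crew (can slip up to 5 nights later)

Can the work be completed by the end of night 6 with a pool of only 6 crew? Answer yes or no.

Total crew member-nights = 40; over 6 nights the average is 40/6 > 6, so some night must exceed 6.

no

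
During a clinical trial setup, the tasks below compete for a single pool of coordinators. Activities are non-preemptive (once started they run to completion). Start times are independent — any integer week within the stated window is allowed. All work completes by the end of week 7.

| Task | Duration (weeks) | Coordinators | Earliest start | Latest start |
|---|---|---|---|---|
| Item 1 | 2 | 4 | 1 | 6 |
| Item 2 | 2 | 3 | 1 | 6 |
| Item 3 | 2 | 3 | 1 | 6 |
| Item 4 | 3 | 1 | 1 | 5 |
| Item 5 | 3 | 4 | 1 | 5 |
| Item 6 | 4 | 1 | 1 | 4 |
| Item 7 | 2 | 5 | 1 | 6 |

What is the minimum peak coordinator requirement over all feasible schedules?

Early-start (Item 1@1, Item 2@1, Item 3@1, Item 4@1, Item 5@1, Item 6@1, Item 7@1) gives peak 21: w1:21  w2:21  w3:6  w4:1  w5:0  w6:0  w7:0.
Shift Item 3→3, Item 5→3, Item 6→4, Item 7→6.
Schedule Item 1@1, Item 2@1, Item 3@3, Item 4@1, Item 5@3, Item 6@4, Item 7@6: w1:8  w2:8  w3:8  w4:8  w5:5  w6:6  w7:6 — peak 8.

8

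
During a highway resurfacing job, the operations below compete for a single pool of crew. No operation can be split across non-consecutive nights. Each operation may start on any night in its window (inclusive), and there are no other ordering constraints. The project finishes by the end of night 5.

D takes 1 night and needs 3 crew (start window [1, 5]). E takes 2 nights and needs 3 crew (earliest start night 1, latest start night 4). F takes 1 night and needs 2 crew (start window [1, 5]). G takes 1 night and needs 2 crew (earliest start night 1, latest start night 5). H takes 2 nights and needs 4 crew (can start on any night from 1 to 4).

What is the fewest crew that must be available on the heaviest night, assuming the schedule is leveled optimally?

Early-start (D@1, E@1, F@1, G@1, H@1) gives peak 14: n1:14  n2:7  n3:0  n4:0  n5:0.
Shift E→2, G→2, H→4.
Schedule D@1, E@2, F@1, G@2, H@4: n1:5  n2:5  n3:3  n4:4  n5:4 — peak 5.
Total crew member-nights = 21 over 5 nights ⇒ peak ≥ ⌈21/5⌉ = 5, so 5 is optimal.

5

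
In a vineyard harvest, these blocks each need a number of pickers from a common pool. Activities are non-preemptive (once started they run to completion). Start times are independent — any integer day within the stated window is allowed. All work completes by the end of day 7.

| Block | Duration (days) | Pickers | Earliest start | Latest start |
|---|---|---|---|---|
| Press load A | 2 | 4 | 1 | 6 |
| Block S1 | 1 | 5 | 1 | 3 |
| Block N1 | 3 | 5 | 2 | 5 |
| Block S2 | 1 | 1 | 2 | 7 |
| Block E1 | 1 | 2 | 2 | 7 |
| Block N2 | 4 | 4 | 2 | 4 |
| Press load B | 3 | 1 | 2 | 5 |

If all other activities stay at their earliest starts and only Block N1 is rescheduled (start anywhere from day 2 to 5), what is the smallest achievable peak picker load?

12

Block N1@2: d1:9  d2:17  d3:10  d4:10  d5:4  d6:0  d7:0 → peak 17
Block N1@3: d1:9  d2:12  d3:10  d4:10  d5:9  d6:0  d7:0 → peak 12
Block N1@4: d1:9  d2:12  d3:5  d4:10  d5:9  d6:5  d7:0 → peak 12
Block N1@5: d1:9  d2:12  d3:5  d4:5  d5:9  d6:5  d7:5 → peak 12
Best is Block N1@3, peak 12.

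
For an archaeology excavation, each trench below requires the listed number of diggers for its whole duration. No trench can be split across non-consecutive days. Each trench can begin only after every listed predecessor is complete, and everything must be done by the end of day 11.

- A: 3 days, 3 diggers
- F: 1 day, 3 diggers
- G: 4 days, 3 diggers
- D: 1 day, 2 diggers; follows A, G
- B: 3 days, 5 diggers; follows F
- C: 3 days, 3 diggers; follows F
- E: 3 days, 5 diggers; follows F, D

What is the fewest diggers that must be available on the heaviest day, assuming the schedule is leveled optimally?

8

Early-start (A@1, F@1, G@1, D@5, B@2, C@2, E@6) gives peak 14: d1:9  d2:14  d3:14  d4:11  d5:2  d6:5  d7:5  d8:5  d9:0  d10:0  d11:0.
Shift G→2, D→6, B→4, C→7, E→7.
Schedule A@1, F@1, G@2, D@6, B@4, C@7, E@7: d1:6  d2:6  d3:6  d4:8  d5:8  d6:7  d7:8  d8:8  d9:8  d10:0  d11:0 — peak 8.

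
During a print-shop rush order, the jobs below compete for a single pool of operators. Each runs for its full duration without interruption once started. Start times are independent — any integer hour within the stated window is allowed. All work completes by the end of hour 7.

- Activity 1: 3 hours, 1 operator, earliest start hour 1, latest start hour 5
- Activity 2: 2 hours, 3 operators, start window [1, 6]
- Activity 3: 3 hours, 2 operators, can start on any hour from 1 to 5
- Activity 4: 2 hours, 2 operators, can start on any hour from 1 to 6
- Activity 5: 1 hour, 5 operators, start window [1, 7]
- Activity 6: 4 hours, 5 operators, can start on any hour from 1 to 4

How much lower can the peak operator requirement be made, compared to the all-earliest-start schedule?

11

Early-start peak: h1:18  h2:13  h3:8  h4:5  h5:0  h6:0  h7:0 ⇒ 18.
Leveled (Activity 1@1, Activity 2@1, Activity 3@4, Activity 4@1, Activity 5@3, Activity 6@4): h1:6  h2:6  h3:6  h4:7  h5:7  h6:7  h7:5 ⇒ 7.
Reduction 18 − 7 = 11.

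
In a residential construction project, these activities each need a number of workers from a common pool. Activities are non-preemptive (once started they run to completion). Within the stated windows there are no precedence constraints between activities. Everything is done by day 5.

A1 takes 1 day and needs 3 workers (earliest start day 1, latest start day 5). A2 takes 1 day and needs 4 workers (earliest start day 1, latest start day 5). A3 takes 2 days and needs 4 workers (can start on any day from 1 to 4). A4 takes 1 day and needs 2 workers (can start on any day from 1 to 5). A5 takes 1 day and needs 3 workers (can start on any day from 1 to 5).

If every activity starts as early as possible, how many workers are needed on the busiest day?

Early-start schedule: A1@1, A2@1, A3@1, A4@1, A5@1.
Load per day: day 1: 16, day 2: 4, day 3: 0, day 4: 0, day 5: 0.
Peak is 16.

16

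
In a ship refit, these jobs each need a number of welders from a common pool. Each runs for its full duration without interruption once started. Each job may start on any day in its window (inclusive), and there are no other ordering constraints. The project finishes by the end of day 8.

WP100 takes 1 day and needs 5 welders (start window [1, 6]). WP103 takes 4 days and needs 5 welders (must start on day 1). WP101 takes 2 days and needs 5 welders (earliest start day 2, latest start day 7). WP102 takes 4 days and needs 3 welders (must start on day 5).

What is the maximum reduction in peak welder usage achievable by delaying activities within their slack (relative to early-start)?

2

Early-start peak: d1:10  d2:10  d3:10  d4:5  d5:3  d6:3  d7:3  d8:3 ⇒ 10.
Leveled (WP100@5, WP103@1, WP101@6, WP102@5): d1:5  d2:5  d3:5  d4:5  d5:8  d6:8  d7:8  d8:3 ⇒ 8.
Reduction 10 − 8 = 2.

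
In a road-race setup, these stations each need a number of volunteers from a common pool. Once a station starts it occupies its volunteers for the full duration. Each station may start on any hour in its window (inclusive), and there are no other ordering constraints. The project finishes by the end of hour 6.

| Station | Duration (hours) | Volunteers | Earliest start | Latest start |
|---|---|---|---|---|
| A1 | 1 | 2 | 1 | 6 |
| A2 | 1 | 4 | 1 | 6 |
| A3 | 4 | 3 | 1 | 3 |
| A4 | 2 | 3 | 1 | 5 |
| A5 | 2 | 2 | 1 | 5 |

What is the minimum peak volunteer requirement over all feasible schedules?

6

Early-start (A1@1, A2@1, A3@1, A4@1, A5@1) gives peak 14: h1:14  h2:8  h3:3  h4:3  h5:0  h6:0.
Shift A3→2, A4→2, A5→4.
Schedule A1@1, A2@1, A3@2, A4@2, A5@4: h1:6  h2:6  h3:6  h4:5  h5:5  h6:0 — peak 6.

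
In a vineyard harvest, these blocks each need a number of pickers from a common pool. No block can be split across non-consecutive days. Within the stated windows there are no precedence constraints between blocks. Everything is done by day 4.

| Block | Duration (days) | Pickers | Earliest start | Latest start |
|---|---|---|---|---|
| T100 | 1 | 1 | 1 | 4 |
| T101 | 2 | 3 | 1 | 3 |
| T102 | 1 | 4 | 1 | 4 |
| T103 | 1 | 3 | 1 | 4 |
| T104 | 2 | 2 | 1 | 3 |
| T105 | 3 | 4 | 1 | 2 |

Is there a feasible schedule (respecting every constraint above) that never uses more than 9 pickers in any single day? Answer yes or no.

Schedule T100@1, T101@1, T102@1, T103@3, T104@2, T105@2: d1:8  d2:9  d3:9  d4:4 — peak 9 ≤ 9.

yes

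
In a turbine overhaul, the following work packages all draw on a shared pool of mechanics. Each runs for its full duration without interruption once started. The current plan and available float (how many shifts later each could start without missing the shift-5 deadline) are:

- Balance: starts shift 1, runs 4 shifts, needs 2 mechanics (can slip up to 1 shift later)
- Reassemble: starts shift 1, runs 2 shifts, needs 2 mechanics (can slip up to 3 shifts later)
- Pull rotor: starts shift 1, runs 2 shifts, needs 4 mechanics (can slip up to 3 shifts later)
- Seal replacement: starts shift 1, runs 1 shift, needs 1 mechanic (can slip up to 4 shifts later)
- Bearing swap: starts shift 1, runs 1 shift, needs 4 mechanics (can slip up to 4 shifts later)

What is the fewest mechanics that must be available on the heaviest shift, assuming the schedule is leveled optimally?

Early-start (Balance@1, Reassemble@1, Pull rotor@1, Seal replacement@1, Bearing swap@1) gives peak 13: s1:13  s2:8  s3:2  s4:2  s5:0.
Shift Pull rotor→3, Bearing swap→5.
Schedule Balance@1, Reassemble@1, Pull rotor@3, Seal replacement@1, Bearing swap@5: s1:5  s2:4  s3:6  s4:6  s5:4 — peak 6.

6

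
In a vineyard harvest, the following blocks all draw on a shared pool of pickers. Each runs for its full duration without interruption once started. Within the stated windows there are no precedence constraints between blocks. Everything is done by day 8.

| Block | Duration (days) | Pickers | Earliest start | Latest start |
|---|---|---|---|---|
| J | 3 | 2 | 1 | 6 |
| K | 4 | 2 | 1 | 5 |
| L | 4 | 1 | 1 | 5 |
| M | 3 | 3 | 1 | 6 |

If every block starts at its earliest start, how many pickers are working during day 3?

At early start, day 3 has: J, K, L, M.
Demand: 2 + 2 + 1 + 3 = 8.

8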